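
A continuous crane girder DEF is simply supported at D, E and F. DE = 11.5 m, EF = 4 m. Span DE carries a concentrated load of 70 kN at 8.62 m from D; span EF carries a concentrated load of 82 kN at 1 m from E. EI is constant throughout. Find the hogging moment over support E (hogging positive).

Insert a hinge at E; M_E is the redundant, and each span becomes simply supported.
Discontinuity in slope at E on the released structure — sum the simple-span end rotations:
  span DE: point load 70 at a = 8.62: Pab(L + a)/(6LEI) = 506.7/EI
  span EF: point load 82 at a = 1: Pab(L + b)/(6LEI) = 71.75/EI
  relative rotation θ_0 = (506.7 + 71.75)/EI = 578.5/EI
A unit hogging moment at E produces rotation L₁/(3EI) + L₂/(3EI) = 5.167/EI.
Slope continuity at E: θ_0 = M_E·5.167/EI, so M_E = 578.5/5.167 = 112 kN·m (hogging).

M_E = 112 kN·m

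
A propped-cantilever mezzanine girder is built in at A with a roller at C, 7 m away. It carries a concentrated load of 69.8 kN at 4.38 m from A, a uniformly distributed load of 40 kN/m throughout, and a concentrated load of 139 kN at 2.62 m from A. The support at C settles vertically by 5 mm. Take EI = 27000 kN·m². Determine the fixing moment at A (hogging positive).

M_A = 517.1 kN·m

Take the reaction at C as the redundant and release it; the primary structure is a cantilever fixed at A.
Primary-structure tip deflection at C by superposition:
  point load 69.8 at a = 4.38: Pa²(3L − a)/(6EI) = 3709/EI
  UDL 40: wL⁴/(8EI) = 12005/EI
  point load 139 at a = 2.62: Pa²(3L − a)/(6EI) = 2923/EI
  δ_0 = 18637/EI
Flexibility coefficient — unit upward force at C: δ_{CC} = L³/(3EI) = 114.3/EI.
With EI = 27000 kN·m²: δ_0 = 0.69026 m and δ_{CC} = 0.004235 m/kN.
Compatibility — the beam at C must follow the support down by 0.005 m: δ_0 − R_C·δ_{CC} = 0.005, so R_C = (0.69026 − 0.005)/0.004235 = 161.8 kN.
Moment equilibrium about A: M_A = Σ(load moments about A) − R_C·L = 1650 − 161.8×7 = 517.1 kN·m.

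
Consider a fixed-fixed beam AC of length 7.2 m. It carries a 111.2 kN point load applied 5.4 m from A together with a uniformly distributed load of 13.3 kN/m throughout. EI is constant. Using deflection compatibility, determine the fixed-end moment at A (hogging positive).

M_A = 94.99 kN·m

Release both end moments; the primary structure is a simply-supported span AC with redundants M_A and M_C.
Simple-span end rotations at A and C under the given loads:
  at A: point load 111.2 at a = 5.4: Pab(L + b)/(6LEI) = 225.2/EI
  at C: point load 111.2 at a = 5.4: Pab(L + a)/(6LEI) = 315.3/EI
  at A: UDL 13.3: wL³/(24EI) = 206.8/EI
  at C: UDL 13.3: wL³/(24EI) = 206.8/EI
  θ_A0 = 432/EI,  θ_C0 = 522.1/EI
Flexibility coefficients: a unit moment at one end gives L/(3EI) there and L/(6EI) at the far end, so f₁₁ = f₂₂ = 2.4/EI and f₁₂ = f₂₁ = 1.2/EI.
Compatibility — zero rotation at each built-in end:
  2.4 M_A + 1.2 M_C = 432
  1.2 M_A + 2.4 M_C = 522.1
Solving the pair gives M_A = 94.99 kN·m and M_C = 170 kN·m (hogging).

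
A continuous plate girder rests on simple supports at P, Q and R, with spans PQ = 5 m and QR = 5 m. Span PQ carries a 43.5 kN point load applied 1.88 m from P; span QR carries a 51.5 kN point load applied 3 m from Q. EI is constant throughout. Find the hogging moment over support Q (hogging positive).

Take M_Q as the redundant. Released structure: two simple spans PQ and QR with a hinge at Q.
End slopes at the hinge Q, treating each span as simply supported:
  span PQ: point load 43.5 at a = 1.88: Pab(L + a)/(6LEI) = 58.52/EI
  span QR: point load 51.5 at a = 3: Pab(L + b)/(6LEI) = 72.1/EI
  relative rotation θ_0 = (58.52 + 72.1)/EI = 130.6/EI
A unit hogging moment at Q produces rotation L₁/(3EI) + L₂/(3EI) = 3.333/EI.
Slope continuity at Q: θ_0 = M_Q·3.333/EI, so M_Q = 130.6/3.333 = 39.18 kN·m (hogging).

M_Q = 39.18 kN·m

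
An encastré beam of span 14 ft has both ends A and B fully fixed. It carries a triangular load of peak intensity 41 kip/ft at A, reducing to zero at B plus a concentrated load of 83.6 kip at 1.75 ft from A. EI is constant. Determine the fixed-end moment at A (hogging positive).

M_A = 513.8 kip·ft

Take the two fixed-end moments M_A, M_B as redundants; the released structure is the simple span AB.
Simple-span end rotations at A and B under the given loads:
  at A: triangular load, peak 41: w₀L³/(45EI) = 2500/EI
  at B: triangular load, peak 41: 7w₀L³/(360EI) = 2188/EI
  at A: point load 83.6 at a = 1.75: Pab(L + b)/(6LEI) = 560.1/EI
  at B: point load 83.6 at a = 1.75: Pab(L + a)/(6LEI) = 336/EI
  θ_A0 = 3060/EI,  θ_B0 = 2524/EI
Flexibility coefficients: a unit moment at one end gives L/(3EI) there and L/(6EI) at the far end, so f₁₁ = f₂₂ = 4.667/EI and f₁₂ = f₂₁ = 2.333/EI.
Compatibility — zero rotation at each built-in end:
  4.667 M_A + 2.333 M_B = 3060
  2.333 M_A + 4.667 M_B = 2524
Solving the pair gives M_A = 513.8 kip·ft and M_B = 283.9 kip·ft (hogging).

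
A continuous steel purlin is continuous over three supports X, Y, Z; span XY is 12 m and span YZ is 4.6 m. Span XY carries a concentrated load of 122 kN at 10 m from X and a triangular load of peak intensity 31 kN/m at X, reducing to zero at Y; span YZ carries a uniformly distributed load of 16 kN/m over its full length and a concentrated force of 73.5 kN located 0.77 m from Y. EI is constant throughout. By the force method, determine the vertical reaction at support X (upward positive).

R_X = 115.4 kN

Release continuity at Y by inserting a hinge; the redundant is the internal moment M_Y. The primary structure is two simply-supported spans XY and YZ.
End slopes at the hinge Y, treating each span as simply supported:
  span XY: point load 122 at a = 10: Pab(L + a)/(6LEI) = 745.6/EI
  span XY: triangular load, peak 31: 7w₀L³/(360EI) = 1042/EI
  span YZ: UDL 16: wL³/(24EI) = 64.89/EI
  span YZ: point load 73.5 at a = 0.77: Pab(L + b)/(6LEI) = 66.21/EI
  relative rotation θ_0 = (1787 + 131.1)/EI = 1918/EI
A unit hogging moment at Y produces rotation L₁/(3EI) + L₂/(3EI) = 5.533/EI.
Slope continuity at Y: θ_0 = M_Y·5.533/EI, so M_Y = 1918/5.533 = 346.7 kN·m (hogging).
Span XY, ΣM about X with M_Y applied at Y: R_Y^{XY}·12 = 1964 + 346.7, so R_Y^{XY} = 192.6 kN and R_X = 308 − 192.6 = 115.4 kN.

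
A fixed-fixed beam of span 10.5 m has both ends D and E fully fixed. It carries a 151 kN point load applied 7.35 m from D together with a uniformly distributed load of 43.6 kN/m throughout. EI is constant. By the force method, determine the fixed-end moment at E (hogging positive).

Take the two fixed-end moments M_D, M_E as redundants; the released structure is the simple span DE.
Simple-span end rotations at D and E under the given loads:
  at D: point load 151 at a = 7.35: Pab(L + b)/(6LEI) = 757.5/EI
  at E: point load 151 at a = 7.35: Pab(L + a)/(6LEI) = 990.5/EI
  at D: UDL 43.6: wL³/(24EI) = 2103/EI
  at E: UDL 43.6: wL³/(24EI) = 2103/EI
  θ_D0 = 2860/EI,  θ_E0 = 3094/EI
Flexibility coefficients: a unit moment at one end gives L/(3EI) there and L/(6EI) at the far end, so f₁₁ = f₂₂ = 3.5/EI and f₁₂ = f₂₁ = 1.75/EI.
Compatibility — zero rotation at each built-in end:
  3.5 M_D + 1.75 M_E = 2860
  1.75 M_D + 3.5 M_E = 3094
Solving the pair gives M_D = 500.5 kN·m and M_E = 633.6 kN·m (hogging).

M_E = 633.6 kN·m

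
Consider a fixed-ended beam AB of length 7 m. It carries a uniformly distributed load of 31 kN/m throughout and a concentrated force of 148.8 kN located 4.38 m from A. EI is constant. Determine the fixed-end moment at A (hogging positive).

M_A = 217.9 kN·m

Release both end moments; the primary structure is a simply-supported span AB with redundants M_A and M_B.
On the primary (simply-supported) span, the end slopes from the loading are:
  at A: UDL 31: wL³/(24EI) = 443/EI
  at B: UDL 31: wL³/(24EI) = 443/EI
  at A: point load 148.8 at a = 4.38: Pab(L + b)/(6LEI) = 391.1/EI
  at B: point load 148.8 at a = 4.38: Pab(L + a)/(6LEI) = 462.7/EI
  θ_A0 = 834.2/EI,  θ_B0 = 905.7/EI
Flexibility coefficients: a unit moment at one end gives L/(3EI) there and L/(6EI) at the far end, so f₁₁ = f₂₂ = 2.333/EI and f₁₂ = f₂₁ = 1.167/EI.
Compatibility — zero rotation at each built-in end:
  2.333 M_A + 1.167 M_B = 834.2
  1.167 M_A + 2.333 M_B = 905.7
Solving the pair gives M_A = 217.9 kN·m and M_B = 279.2 kN·m (hogging).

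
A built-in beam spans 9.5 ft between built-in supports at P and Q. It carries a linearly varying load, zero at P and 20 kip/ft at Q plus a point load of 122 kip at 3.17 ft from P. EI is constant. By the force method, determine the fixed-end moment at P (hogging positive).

M_P = 231.9 kip·ft

Take the two fixed-end moments M_P, M_Q as redundants; the released structure is the simple span PQ.
End rotations of the released simple span under the applied load (×1/EI):
  at P: triangular load, peak 20: 7w₀L³/(360EI) = 333.4/EI
  at Q: triangular load, peak 20: w₀L³/(45EI) = 381.1/EI
  at P: point load 122 at a = 3.17: Pab(L + b)/(6LEI) = 679.9/EI
  at Q: point load 122 at a = 3.17: Pab(L + a)/(6LEI) = 544.2/EI
  θ_P0 = 1013/EI,  θ_Q0 = 925.2/EI
Flexibility coefficients: a unit moment at one end gives L/(3EI) there and L/(6EI) at the far end, so f₁₁ = f₂₂ = 3.167/EI and f₁₂ = f₂₁ = 1.583/EI.
Compatibility — zero rotation at each built-in end:
  3.167 M_P + 1.583 M_Q = 1013
  1.583 M_P + 3.167 M_Q = 925.2
Solving the pair gives M_P = 231.9 kip·ft and M_Q = 176.2 kip·ft (hogging).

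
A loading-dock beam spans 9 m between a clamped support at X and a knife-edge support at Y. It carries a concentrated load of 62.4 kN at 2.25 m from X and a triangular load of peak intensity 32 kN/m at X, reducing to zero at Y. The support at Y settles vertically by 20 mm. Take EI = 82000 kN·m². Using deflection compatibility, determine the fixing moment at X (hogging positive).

Take the reaction at Y as the redundant and release it; the primary structure is a cantilever fixed at X.
Free-end deflection of the primary structure under the applied loading (downward +):
  point load 62.4 at a = 2.25: Pa²(3L − a)/(6EI) = 1303/EI
  triangular load, peak 32 at the fixed end: w₀L⁴/(30EI) = 6998/EI
  δ_0 = 8301/EI
Flexibility coefficient — unit upward force at Y: δ_{YY} = L³/(3EI) = 243/EI.
With EI = 82000 kN·m²: δ_0 = 0.10124 m and δ_{YY} = 0.002963 m/kN.
Compatibility — the beam at Y must follow the support down by 0.02 m: δ_0 − R_Y·δ_{YY} = 0.02, so R_Y = (0.10124 − 0.02)/0.002963 = 27.41 kN.
Moment equilibrium about X: M_X = Σ(load moments about X) − R_Y·L = 572.4 − 27.41×9 = 325.7 kN·m.

M_X = 325.7 kN·m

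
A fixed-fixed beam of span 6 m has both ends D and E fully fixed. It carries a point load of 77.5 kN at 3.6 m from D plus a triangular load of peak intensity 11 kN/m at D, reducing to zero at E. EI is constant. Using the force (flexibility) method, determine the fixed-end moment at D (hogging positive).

Take the two fixed-end moments M_D, M_E as redundants; the released structure is the simple span DE.
Simple-span end rotations at D and E under the given loads:
  at D: point load 77.5 at a = 3.6: Pab(L + b)/(6LEI) = 156.2/EI
  at E: point load 77.5 at a = 3.6: Pab(L + a)/(6LEI) = 178.6/EI
  at D: triangular load, peak 11: w₀L³/(45EI) = 52.8/EI
  at E: triangular load, peak 11: 7w₀L³/(360EI) = 46.2/EI
  θ_D0 = 209/EI,  θ_E0 = 224.8/EI
Flexibility coefficients: a unit moment at one end gives L/(3EI) there and L/(6EI) at the far end, so f₁₁ = f₂₂ = 2/EI and f₁₂ = f₂₁ = 1/EI.
Compatibility — zero rotation at each built-in end:
  2 M_D + 1 M_E = 209
  1 M_D + 2 M_E = 224.8
Solving the pair gives M_D = 64.44 kN·m and M_E = 80.16 kN·m (hogging).

M_D = 64.44 kN·m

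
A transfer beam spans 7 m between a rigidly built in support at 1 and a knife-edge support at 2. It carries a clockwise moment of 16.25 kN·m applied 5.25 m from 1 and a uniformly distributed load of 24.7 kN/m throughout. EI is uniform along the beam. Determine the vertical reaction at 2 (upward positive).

Take the reaction at 2 as the redundant and release it; the primary structure is a cantilever fixed at 1.
Free-end deflection of the primary structure under the applied loading (downward +):
  clockwise couple 16.25 at a = 5.25: M₀a(2L − a)/(2EI) = 373.2/EI
  UDL 24.7: wL⁴/(8EI) = 7413/EI
  δ_0 = 7786/EI
Tip deflection under a unit load at 2: L³/(3EI) = 114.3/EI.
The prop prevents deflection at 2: R_2 = δ_0/δ_{22} = 7786/114.3 = 68.1 kN.

R_2 = 68.1 kN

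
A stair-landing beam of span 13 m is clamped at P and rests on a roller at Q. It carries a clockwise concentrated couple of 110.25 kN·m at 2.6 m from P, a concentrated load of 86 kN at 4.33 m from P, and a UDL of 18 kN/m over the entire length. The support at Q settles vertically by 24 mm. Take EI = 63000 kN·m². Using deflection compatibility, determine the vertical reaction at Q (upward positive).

R_Q = 103 kN

Take the reaction at Q as the redundant and release it; the primary structure is a cantilever fixed at P.
Downward deflection at the released point Q due to the loads:
  clockwise couple 110.25 at a = 2.6: M₀a(2L − a)/(2EI) = 3354/EI
  point load 86 at a = 4.33: Pa²(3L − a)/(6EI) = 9317/EI
  UDL 18: wL⁴/(8EI) = 64262/EI
  δ_0 = 76933/EI
Flexibility coefficient — unit upward force at Q: δ_{QQ} = L³/(3EI) = 732.3/EI.
With EI = 63000 kN·m²: δ_0 = 1.2212 m and δ_{QQ} = 0.011624 m/kN.
Compatibility — the beam at Q must follow the support down by 0.024 m: δ_0 − R_Q·δ_{QQ} = 0.024, so R_Q = (1.2212 − 0.024)/0.011624 = 103 kN.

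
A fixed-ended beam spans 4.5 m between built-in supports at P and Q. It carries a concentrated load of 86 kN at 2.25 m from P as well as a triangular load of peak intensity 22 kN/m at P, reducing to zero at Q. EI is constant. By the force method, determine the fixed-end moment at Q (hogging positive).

M_Q = 63.23 kN·m

Take the two fixed-end moments M_P, M_Q as redundants; the released structure is the simple span PQ.
On the primary (simply-supported) span, the end slopes from the loading are:
  at P: point load 86 at a = 2.25: Pab(L + b)/(6LEI) = 108.8/EI
  at Q: point load 86 at a = 2.25: Pab(L + a)/(6LEI) = 108.8/EI
  at P: triangular load, peak 22: w₀L³/(45EI) = 44.55/EI
  at Q: triangular load, peak 22: 7w₀L³/(360EI) = 38.98/EI
  θ_P0 = 153.4/EI,  θ_Q0 = 147.8/EI
Flexibility coefficients: a unit moment at one end gives L/(3EI) there and L/(6EI) at the far end, so f₁₁ = f₂₂ = 1.5/EI and f₁₂ = f₂₁ = 0.75/EI.
Compatibility — zero rotation at each built-in end:
  1.5 M_P + 0.75 M_Q = 153.4
  0.75 M_P + 1.5 M_Q = 147.8
Solving the pair gives M_P = 70.65 kN·m and M_Q = 63.23 kN·m (hogging).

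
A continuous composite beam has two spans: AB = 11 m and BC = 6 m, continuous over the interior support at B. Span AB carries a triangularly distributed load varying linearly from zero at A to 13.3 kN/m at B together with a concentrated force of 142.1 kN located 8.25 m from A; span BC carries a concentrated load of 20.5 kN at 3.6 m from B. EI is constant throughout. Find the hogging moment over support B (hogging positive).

Take M_B as the redundant. Released structure: two simple spans AB and BC with a hinge at B.
End slopes at the hinge B, treating each span as simply supported:
  span AB: triangular load, peak 13.3: w₀L³/(45EI) = 393.4/EI
  span AB: point load 142.1 at a = 8.25: Pab(L + a)/(6LEI) = 940.3/EI
  span BC: point load 20.5 at a = 3.6: Pab(L + b)/(6LEI) = 41.33/EI
  relative rotation θ_0 = (1334 + 41.33)/EI = 1375/EI
A unit hogging moment at B produces rotation L₁/(3EI) + L₂/(3EI) = 5.667/EI.
Slope continuity at B: θ_0 = M_B·5.667/EI, so M_B = 1375/5.667 = 242.6 kN·m (hogging).

M_B = 242.6 kN·m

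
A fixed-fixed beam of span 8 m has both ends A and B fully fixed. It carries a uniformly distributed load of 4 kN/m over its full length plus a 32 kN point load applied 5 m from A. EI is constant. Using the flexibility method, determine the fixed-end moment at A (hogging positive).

M_A = 43.83 kN·m

Take the two fixed-end moments M_A, M_B as redundants; the released structure is the simple span AB.
Simple-span end rotations at A and B under the given loads:
  at A: UDL 4: wL³/(24EI) = 85.33/EI
  at B: UDL 4: wL³/(24EI) = 85.33/EI
  at A: point load 32 at a = 5: Pab(L + b)/(6LEI) = 110/EI
  at B: point load 32 at a = 5: Pab(L + a)/(6LEI) = 130/EI
  θ_A0 = 195.3/EI,  θ_B0 = 215.3/EI
Flexibility coefficients: a unit moment at one end gives L/(3EI) there and L/(6EI) at the far end, so f₁₁ = f₂₂ = 2.667/EI and f₁₂ = f₂₁ = 1.333/EI.
Compatibility — zero rotation at each built-in end:
  2.667 M_A + 1.333 M_B = 195.3
  1.333 M_A + 2.667 M_B = 215.3
Solving the pair gives M_A = 43.83 kN·m and M_B = 58.83 kN·m (hogging).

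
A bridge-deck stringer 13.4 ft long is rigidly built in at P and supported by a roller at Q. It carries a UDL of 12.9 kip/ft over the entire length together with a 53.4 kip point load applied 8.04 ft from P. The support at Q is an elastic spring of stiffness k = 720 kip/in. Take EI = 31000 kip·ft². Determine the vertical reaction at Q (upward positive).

R_Q = 87.5 kip

Choose R_Q as the redundant. The primary structure is the cantilever fixed at P.
Free-end deflection of the primary structure under the applied loading (downward +):
  UDL 12.9: wL⁴/(8EI) = 51990/EI
  point load 53.4 at a = 8.04: Pa²(3L − a)/(6EI) = 18502/EI
  δ_0 = 70492/EI
Flexibility coefficient — unit upward force at Q: δ_{QQ} = L³/(3EI) = 802/EI.
With EI = 31000 kip·ft²: δ_0 = 2.2739 ft and δ_{QQ} = 0.025872 ft/kip.
Compatibility — the spring shortens by R_Q/k under the reaction it provides: δ_0 − R_Q·δ_{QQ} = R_Q/k. With 1/k = 1/(720×12) ft/kip = 0.000116 ft/kip, R_Q = δ_0 / (δ_{QQ} + 1/k) = 2.2739 / (0.025872 + 0.000116) = 87.5 kip.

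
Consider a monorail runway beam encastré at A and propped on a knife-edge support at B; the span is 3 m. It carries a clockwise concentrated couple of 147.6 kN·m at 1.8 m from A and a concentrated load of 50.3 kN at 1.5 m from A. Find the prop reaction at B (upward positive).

Take the reaction at B as the redundant and release it; the primary structure is a cantilever fixed at A.
Primary-structure tip deflection at B by superposition:
  clockwise couple 147.6 at a = 1.8: M₀a(2L − a)/(2EI) = 557.9/EI
  point load 50.3 at a = 1.5: Pa²(3L − a)/(6EI) = 141.5/EI
  δ_0 = 699.4/EI
Flexibility coefficient — unit upward force at B: δ_{BB} = L³/(3EI) = 9/EI.
The prop prevents deflection at B: R_B = δ_0/δ_{BB} = 699.4/9 = 77.71 kN.

R_B = 77.71 kN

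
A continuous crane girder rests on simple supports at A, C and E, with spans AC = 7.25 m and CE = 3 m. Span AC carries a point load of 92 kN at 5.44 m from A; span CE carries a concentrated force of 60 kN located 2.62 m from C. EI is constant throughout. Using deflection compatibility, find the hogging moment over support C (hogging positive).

Take M_C as the redundant. Released structure: two simple spans AC and CE with a hinge at C.
End slopes at the hinge C, treating each span as simply supported:
  span AC: point load 92 at a = 5.44: Pab(L + a)/(6LEI) = 264.3/EI
  span CE: point load 60 at a = 2.62: Pab(L + b)/(6LEI) = 11.22/EI
  relative rotation θ_0 = (264.3 + 11.22)/EI = 275.5/EI
A unit hogging moment at C produces rotation L₁/(3EI) + L₂/(3EI) = 3.417/EI.
Slope continuity at C: θ_0 = M_C·3.417/EI, so M_C = 275.5/3.417 = 80.63 kN·m (hogging).

M_C = 80.63 kN·m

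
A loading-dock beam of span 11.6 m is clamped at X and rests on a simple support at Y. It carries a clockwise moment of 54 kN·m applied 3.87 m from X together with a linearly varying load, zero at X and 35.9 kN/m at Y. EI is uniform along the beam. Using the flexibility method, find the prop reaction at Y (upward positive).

R_Y = 118.4 kN

Remove the prop at Y; the released (primary) structure is a cantilever built in at X.
Deflection at Y on the released cantilever, summing each load's contribution:
  clockwise couple 54 at a = 3.87: M₀a(2L − a)/(2EI) = 2020/EI
  triangular load, peak 35.9 at the free end: 11w₀L⁴/(120EI) = 59585/EI
  δ_0 = 61605/EI
Tip deflection under a unit load at Y: L³/(3EI) = 520.3/EI.
The prop prevents deflection at Y: R_Y = δ_0/δ_{YY} = 61605/520.3 = 118.4 kN.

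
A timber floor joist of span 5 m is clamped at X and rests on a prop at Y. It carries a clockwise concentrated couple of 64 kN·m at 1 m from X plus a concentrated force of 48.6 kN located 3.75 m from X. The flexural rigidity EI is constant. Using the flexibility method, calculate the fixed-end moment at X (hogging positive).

M_X = 57.92 kN·m

Choose R_Y as the redundant. The primary structure is the cantilever fixed at X.
Downward deflection at the released point Y due to the loads:
  clockwise couple 64 at a = 1: M₀a(2L − a)/(2EI) = 288/EI
  point load 48.6 at a = 3.75: Pa²(3L − a)/(6EI) = 1281/EI
  δ_0 = 1569/EI
Tip deflection under a unit load at Y: L³/(3EI) = 41.67/EI.
The prop prevents deflection at Y: R_Y = δ_0/δ_{YY} = 1569/41.67 = 37.67 kN.
Moment equilibrium about X: M_X = Σ(load moments about X) − R_Y·L = 246.2 − 37.67×5 = 57.92 kN·m.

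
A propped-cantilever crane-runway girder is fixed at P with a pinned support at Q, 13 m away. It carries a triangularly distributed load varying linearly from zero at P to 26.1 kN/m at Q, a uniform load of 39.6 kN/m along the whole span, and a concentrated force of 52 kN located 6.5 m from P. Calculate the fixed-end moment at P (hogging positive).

M_P = 1221 kN·m

Choose R_Q as the redundant. The primary structure is the cantilever fixed at P.
Deflection at Q on the released cantilever, summing each load's contribution:
  triangular load, peak 26.1 at the free end: 11w₀L⁴/(120EI) = 68332/EI
  UDL 39.6: wL⁴/(8EI) = 141377/EI
  point load 52 at a = 6.5: Pa²(3L − a)/(6EI) = 11900/EI
  δ_0 = 221610/EI
Flexibility coefficient — unit upward force at Q: δ_{QQ} = L³/(3EI) = 732.3/EI.
The prop prevents deflection at Q: R_Q = δ_0/δ_{QQ} = 221610/732.3 = 302.6 kN.
Moment equilibrium about P: M_P = Σ(load moments about P) − R_Q·L = 5154 − 302.6×13 = 1221 kN·m.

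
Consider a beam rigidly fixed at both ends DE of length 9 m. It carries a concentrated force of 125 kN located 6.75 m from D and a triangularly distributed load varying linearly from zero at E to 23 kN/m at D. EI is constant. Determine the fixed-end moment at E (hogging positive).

M_E = 220.3 kN·m

Release both end moments; the primary structure is a simply-supported span DE with redundants M_D and M_E.
End rotations of the released simple span under the applied load (×1/EI):
  at D: point load 125 at a = 6.75: Pab(L + b)/(6LEI) = 395.5/EI
  at E: point load 125 at a = 6.75: Pab(L + a)/(6LEI) = 553.7/EI
  at D: triangular load, peak 23: w₀L³/(45EI) = 372.6/EI
  at E: triangular load, peak 23: 7w₀L³/(360EI) = 326/EI
  θ_D0 = 768.1/EI,  θ_E0 = 879.7/EI
Flexibility coefficients: a unit moment at one end gives L/(3EI) there and L/(6EI) at the far end, so f₁₁ = f₂₂ = 3/EI and f₁₂ = f₂₁ = 1.5/EI.
Compatibility — zero rotation at each built-in end:
  3 M_D + 1.5 M_E = 768.1
  1.5 M_D + 3 M_E = 879.7
Solving the pair gives M_D = 145.9 kN·m and M_E = 220.3 kN·m (hogging).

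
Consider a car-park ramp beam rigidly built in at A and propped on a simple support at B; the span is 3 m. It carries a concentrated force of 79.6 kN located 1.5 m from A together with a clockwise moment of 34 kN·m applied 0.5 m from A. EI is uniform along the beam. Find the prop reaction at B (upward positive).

Remove the prop at B; the released (primary) structure is a cantilever built in at A.
Primary-structure tip deflection at B by superposition:
  point load 79.6 at a = 1.5: Pa²(3L − a)/(6EI) = 223.9/EI
  clockwise couple 34 at a = 0.5: M₀a(2L − a)/(2EI) = 46.75/EI
  δ_0 = 270.6/EI
Flexibility coefficient — unit upward force at B: δ_{BB} = L³/(3EI) = 9/EI.
Compatibility at B: δ_0 − R_B·δ_{BB} = 0, so R_B = 270.6/9 = 30.07 kN.

R_B = 30.07 kN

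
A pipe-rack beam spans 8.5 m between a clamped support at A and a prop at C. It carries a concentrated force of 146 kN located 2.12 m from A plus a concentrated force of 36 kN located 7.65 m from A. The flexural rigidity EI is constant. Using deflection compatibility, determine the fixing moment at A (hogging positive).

M_A = 218.5 kN·m

Release the roller at C. Primary structure: cantilever fixed at A.
Downward deflection at the released point C due to the loads:
  point load 146 at a = 2.12: Pa²(3L − a)/(6EI) = 2557/EI
  point load 36 at a = 7.65: Pa²(3L − a)/(6EI) = 6268/EI
  δ_0 = 8825/EI
Tip deflection under a unit load at C: L³/(3EI) = 204.7/EI.
The prop prevents deflection at C: R_C = δ_0/δ_{CC} = 8825/204.7 = 43.11 kN.
Moment equilibrium about A: M_A = Σ(load moments about A) − R_C·L = 584.9 − 43.11×8.5 = 218.5 kN·m.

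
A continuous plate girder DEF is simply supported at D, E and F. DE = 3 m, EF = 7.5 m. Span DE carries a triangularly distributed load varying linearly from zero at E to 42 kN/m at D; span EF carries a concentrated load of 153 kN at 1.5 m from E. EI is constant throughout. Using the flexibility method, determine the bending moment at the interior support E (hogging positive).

Take M_E as the redundant. Released structure: two simple spans DE and EF with a hinge at E.
End slopes at the hinge E, treating each span as simply supported:
  span DE: triangular load, peak 42: 7w₀L³/(360EI) = 22.05/EI
  span EF: point load 153 at a = 1.5: Pab(L + b)/(6LEI) = 413.1/EI
  relative rotation θ_0 = (22.05 + 413.1)/EI = 435.1/EI
A unit hogging moment at E produces rotation L₁/(3EI) + L₂/(3EI) = 3.5/EI.
Slope continuity at E: θ_0 = M_E·3.5/EI, so M_E = 435.1/3.5 = 124.3 kN·m (hogging).

M_E = 124.3 kN·m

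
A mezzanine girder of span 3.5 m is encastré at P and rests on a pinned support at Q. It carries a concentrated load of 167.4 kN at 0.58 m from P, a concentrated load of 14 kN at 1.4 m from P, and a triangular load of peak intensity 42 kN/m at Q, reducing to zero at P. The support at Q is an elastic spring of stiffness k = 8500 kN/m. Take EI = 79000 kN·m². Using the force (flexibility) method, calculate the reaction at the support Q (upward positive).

Remove the prop at Q; the released (primary) structure is a cantilever built in at P.
Deflection at Q on the released cantilever, summing each load's contribution:
  point load 167.4 at a = 0.58: Pa²(3L − a)/(6EI) = 93.1/EI
  point load 14 at a = 1.4: Pa²(3L − a)/(6EI) = 41.62/EI
  triangular load, peak 42 at the free end: 11w₀L⁴/(120EI) = 577.7/EI
  δ_0 = 712.5/EI
Tip deflection under a unit load at Q: L³/(3EI) = 14.29/EI.
With EI = 79000 kN·m²: δ_0 = 0.009019 m and δ_{QQ} = 0.000181 m/kN.
Compatibility — the spring shortens by R_Q/k under the reaction it provides: δ_0 − R_Q·δ_{QQ} = R_Q/k. With 1/k = 0.000118 m/kN, R_Q = δ_0 / (δ_{QQ} + 1/k) = 0.009019 / (0.000181 + 0.000118) = 30.21 kN.

R_Q = 30.21 kN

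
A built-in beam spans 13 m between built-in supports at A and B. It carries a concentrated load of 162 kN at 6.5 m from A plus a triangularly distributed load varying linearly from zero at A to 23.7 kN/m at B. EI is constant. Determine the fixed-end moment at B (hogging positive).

M_B = 463.5 kN·m

Take the two fixed-end moments M_A, M_B as redundants; the released structure is the simple span AB.
On the primary (simply-supported) span, the end slopes from the loading are:
  at A: point load 162 at a = 6.5: Pab(L + b)/(6LEI) = 1711/EI
  at B: point load 162 at a = 6.5: Pab(L + a)/(6LEI) = 1711/EI
  at A: triangular load, peak 23.7: 7w₀L³/(360EI) = 1012/EI
  at B: triangular load, peak 23.7: w₀L³/(45EI) = 1157/EI
  θ_A0 = 2724/EI,  θ_B0 = 2868/EI
Flexibility coefficients: a unit moment at one end gives L/(3EI) there and L/(6EI) at the far end, so f₁₁ = f₂₂ = 4.333/EI and f₁₂ = f₂₁ = 2.167/EI.
Compatibility — zero rotation at each built-in end:
  4.333 M_A + 2.167 M_B = 2724
  2.167 M_A + 4.333 M_B = 2868
Solving the pair gives M_A = 396.8 kN·m and M_B = 463.5 kN·m (hogging).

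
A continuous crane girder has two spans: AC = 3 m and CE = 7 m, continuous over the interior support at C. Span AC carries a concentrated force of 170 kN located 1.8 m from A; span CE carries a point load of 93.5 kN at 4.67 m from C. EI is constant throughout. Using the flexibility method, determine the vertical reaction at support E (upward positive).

R_E = 48.5 kN

Release continuity at C by inserting a hinge; the redundant is the internal moment M_C. The primary structure is two simply-supported spans AC and CE.
Rotations at C on the released spans (each span's end-slope, ×1/EI):
  span AC: point load 170 at a = 1.8: Pab(L + a)/(6LEI) = 97.92/EI
  span CE: point load 93.5 at a = 4.67: Pab(L + b)/(6LEI) = 226/EI
  relative rotation θ_0 = (97.92 + 226)/EI = 323.9/EI
A unit hogging moment at C produces rotation L₁/(3EI) + L₂/(3EI) = 3.333/EI.
Compatibility: M_C·(L₁+L₂)/(3EI) = θ_0, giving M_C = 97.18 kN·m (hogging).
Span CE, ΣM about E: R_C^{CE}·7 = 217.9 + 97.18, so R_C^{CE} = 45 kN and R_E = 93.5 − 45 = 48.5 kN.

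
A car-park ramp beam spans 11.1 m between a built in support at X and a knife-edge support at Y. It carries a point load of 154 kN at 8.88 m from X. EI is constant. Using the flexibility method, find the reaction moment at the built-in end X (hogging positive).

M_X = 164.1 kN·m

Remove the prop at Y; the released (primary) structure is a cantilever built in at X.
Free-end deflection of the primary structure under the applied loading (downward +):
  point load 154 at a = 8.88: Pa²(3L − a)/(6EI) = 49424/EI
Tip deflection under a unit load at Y: L³/(3EI) = 455.9/EI.
The prop prevents deflection at Y: R_Y = δ_0/δ_{YY} = 49424/455.9 = 108.4 kN.
Moment equilibrium about X: M_X = Σ(load moments about X) − R_Y·L = 1368 − 108.4×11.1 = 164.1 kN·m.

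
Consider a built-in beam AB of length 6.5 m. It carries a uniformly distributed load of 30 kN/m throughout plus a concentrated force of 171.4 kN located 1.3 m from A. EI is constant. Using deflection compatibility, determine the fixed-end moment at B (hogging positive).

M_B = 141.3 kN·m

Take the two fixed-end moments M_A, M_B as redundants; the released structure is the simple span AB.
Simple-span end rotations at A and B under the given loads:
  at A: UDL 30: wL³/(24EI) = 343.3/EI
  at B: UDL 30: wL³/(24EI) = 343.3/EI
  at A: point load 171.4 at a = 1.3: Pab(L + b)/(6LEI) = 347.6/EI
  at B: point load 171.4 at a = 1.3: Pab(L + a)/(6LEI) = 231.7/EI
  θ_A0 = 690.9/EI,  θ_B0 = 575/EI
Flexibility coefficients: a unit moment at one end gives L/(3EI) there and L/(6EI) at the far end, so f₁₁ = f₂₂ = 2.167/EI and f₁₂ = f₂₁ = 1.083/EI.
Compatibility — zero rotation at each built-in end:
  2.167 M_A + 1.083 M_B = 690.9
  1.083 M_A + 2.167 M_B = 575
Solving the pair gives M_A = 248.2 kN·m and M_B = 141.3 kN·m (hogging).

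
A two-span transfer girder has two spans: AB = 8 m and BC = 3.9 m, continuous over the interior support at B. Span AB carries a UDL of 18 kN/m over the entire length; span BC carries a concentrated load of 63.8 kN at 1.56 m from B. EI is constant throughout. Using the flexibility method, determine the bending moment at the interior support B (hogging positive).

Release continuity at B by inserting a hinge; the redundant is the internal moment M_B. The primary structure is two simply-supported spans AB and BC.
Discontinuity in slope at B on the released structure — sum the simple-span end rotations:
  span AB: UDL 18: wL³/(24EI) = 384/EI
  span BC: point load 63.8 at a = 1.56: Pab(L + b)/(6LEI) = 62.11/EI
  relative rotation θ_0 = (384 + 62.11)/EI = 446.1/EI
A unit hogging moment at B produces rotation L₁/(3EI) + L₂/(3EI) = 3.967/EI.
Slope continuity at B: θ_0 = M_B·3.967/EI, so M_B = 446.1/3.967 = 112.5 kN·m (hogging).

M_B = 112.5 kN·m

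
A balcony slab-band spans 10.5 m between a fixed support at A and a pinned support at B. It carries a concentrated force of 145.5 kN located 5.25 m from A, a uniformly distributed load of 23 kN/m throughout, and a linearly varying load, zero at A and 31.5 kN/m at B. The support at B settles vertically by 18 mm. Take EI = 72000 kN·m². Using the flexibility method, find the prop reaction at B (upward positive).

Take the reaction at B as the redundant and release it; the primary structure is a cantilever fixed at A.
Downward deflection at the released point B due to the loads:
  point load 145.5 at a = 5.25: Pa²(3L − a)/(6EI) = 17545/EI
  UDL 23: wL⁴/(8EI) = 34946/EI
  triangular load, peak 31.5 at the free end: 11w₀L⁴/(120EI) = 35098/EI
  δ_0 = 87589/EI
Tip deflection under a unit load at B: L³/(3EI) = 385.9/EI.
With EI = 72000 kN·m²: δ_0 = 1.2165 m and δ_{BB} = 0.005359 m/kN.
Compatibility — the beam at B must follow the support down by 0.018 m: δ_0 − R_B·δ_{BB} = 0.018, so R_B = (1.2165 − 0.018)/0.005359 = 223.6 kN.

R_B = 223.6 kN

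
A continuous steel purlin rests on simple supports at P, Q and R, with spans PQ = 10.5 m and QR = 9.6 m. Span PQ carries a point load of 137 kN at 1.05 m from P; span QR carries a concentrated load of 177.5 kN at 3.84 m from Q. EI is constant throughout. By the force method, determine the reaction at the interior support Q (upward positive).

Take M_Q as the redundant. Released structure: two simple spans PQ and QR with a hinge at Q.
Discontinuity in slope at Q on the released structure — sum the simple-span end rotations:
  span PQ: point load 137 at a = 1.05: Pab(L + a)/(6LEI) = 249.2/EI
  span QR: point load 177.5 at a = 3.84: Pab(L + b)/(6LEI) = 1047/EI
  relative rotation θ_0 = (249.2 + 1047)/EI = 1296/EI
A unit hogging moment at Q produces rotation L₁/(3EI) + L₂/(3EI) = 6.7/EI.
Compatibility: M_Q·(L₁+L₂)/(3EI) = θ_0, giving M_Q = 193.5 kN·m (hogging).
Span PQ, ΣM about P with M_Q applied at Q: R_Q^{PQ}·10.5 = 143.8 + 193.5, so R_Q^{PQ} = 32.12 kN and R_P = 137 − 32.12 = 104.9 kN.
Span QR, ΣM about R: R_Q^{QR}·9.6 = 1022 + 193.5, so R_Q^{QR} = 126.7 kN and R_R = 177.5 − 126.7 = 50.85 kN.
R_Q = 32.12 + 126.7 = 158.8 kN.

R_Q = 158.8 kN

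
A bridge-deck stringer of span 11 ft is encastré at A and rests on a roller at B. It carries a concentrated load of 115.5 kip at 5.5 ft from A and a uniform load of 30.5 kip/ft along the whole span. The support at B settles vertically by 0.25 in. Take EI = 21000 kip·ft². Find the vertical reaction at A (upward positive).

R_A = 290.1 kip

Choose R_B as the redundant. The primary structure is the cantilever fixed at A.
Downward deflection at the released point B due to the loads:
  point load 115.5 at a = 5.5: Pa²(3L − a)/(6EI) = 16014/EI
  UDL 30.5: wL⁴/(8EI) = 55819/EI
  δ_0 = 71832/EI
Flexibility coefficient — unit upward force at B: δ_{BB} = L³/(3EI) = 443.7/EI.
With EI = 21000 kip·ft²: δ_0 = 3.4206 ft and δ_{BB} = 0.021127 ft/kip.
Compatibility — the beam at B must follow the support down by 0.02083 ft: δ_0 − R_B·δ_{BB} = 0.02083, so R_B = (3.4206 − 0.02083)/0.021127 = 160.9 kip.
Vertical equilibrium: R_A = ΣP − R_B = 451 − 160.9 = 290.1 kip.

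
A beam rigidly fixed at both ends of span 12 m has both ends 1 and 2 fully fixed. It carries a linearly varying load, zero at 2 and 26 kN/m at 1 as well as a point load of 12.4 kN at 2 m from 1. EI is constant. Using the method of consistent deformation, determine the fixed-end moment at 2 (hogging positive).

Take the two fixed-end moments M_1, M_2 as redundants; the released structure is the simple span 12.
End rotations of the released simple span under the applied load (×1/EI):
  at 1: triangular load, peak 26: w₀L³/(45EI) = 998.4/EI
  at 2: triangular load, peak 26: 7w₀L³/(360EI) = 873.6/EI
  at 1: point load 12.4 at a = 2: Pab(L + b)/(6LEI) = 75.78/EI
  at 2: point load 12.4 at a = 2: Pab(L + a)/(6LEI) = 48.22/EI
  θ_10 = 1074/EI,  θ_20 = 921.8/EI
Flexibility coefficients: a unit moment at one end gives L/(3EI) there and L/(6EI) at the far end, so f₁₁ = f₂₂ = 4/EI and f₁₂ = f₂₁ = 2/EI.
Compatibility — zero rotation at each built-in end:
  4 M_1 + 2 M_2 = 1074
  2 M_1 + 4 M_2 = 921.8
Solving the pair gives M_1 = 204.4 kN·m and M_2 = 128.2 kN·m (hogging).

M_2 = 128.2 kN·m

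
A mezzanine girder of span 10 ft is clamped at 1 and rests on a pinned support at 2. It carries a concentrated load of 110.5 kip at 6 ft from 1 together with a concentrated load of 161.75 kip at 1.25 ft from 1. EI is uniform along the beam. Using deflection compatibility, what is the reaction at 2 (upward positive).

Take the reaction at 2 as the redundant and release it; the primary structure is a cantilever fixed at 1.
Downward deflection at the released point 2 due to the loads:
  point load 110.5 at a = 6: Pa²(3L − a)/(6EI) = 15912/EI
  point load 161.75 at a = 1.25: Pa²(3L − a)/(6EI) = 1211/EI
  δ_0 = 17123/EI
Tip deflection under a unit load at 2: L³/(3EI) = 333.3/EI.
The prop prevents deflection at 2: R_2 = δ_0/δ_{22} = 17123/333.3 = 51.37 kip.

R_2 = 51.37 kip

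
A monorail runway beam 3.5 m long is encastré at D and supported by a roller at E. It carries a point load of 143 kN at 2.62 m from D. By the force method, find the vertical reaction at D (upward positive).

Release the roller at E. Primary structure: cantilever fixed at D.
Primary-structure tip deflection at E by superposition:
  point load 143 at a = 2.62: Pa²(3L − a)/(6EI) = 1289/EI
Flexibility coefficient — unit upward force at E: δ_{EE} = L³/(3EI) = 14.29/EI.
Compatibility at E: δ_0 − R_E·δ_{EE} = 0, so R_E = 1289/14.29 = 90.21 kN.
Vertical equilibrium: R_D = ΣP − R_E = 143 − 90.21 = 52.79 kN.

R_D = 52.79 kN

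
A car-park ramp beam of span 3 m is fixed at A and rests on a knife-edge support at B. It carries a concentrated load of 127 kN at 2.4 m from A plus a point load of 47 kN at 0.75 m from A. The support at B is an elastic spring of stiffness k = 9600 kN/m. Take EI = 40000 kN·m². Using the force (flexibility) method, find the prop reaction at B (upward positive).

Choose R_B as the redundant. The primary structure is the cantilever fixed at A.
Downward deflection at the released point B due to the loads:
  point load 127 at a = 2.4: Pa²(3L − a)/(6EI) = 804.7/EI
  point load 47 at a = 0.75: Pa²(3L − a)/(6EI) = 36.35/EI
  δ_0 = 841/EI
Flexibility coefficient — unit upward force at B: δ_{BB} = L³/(3EI) = 9/EI.
With EI = 40000 kN·m²: δ_0 = 0.021026 m and δ_{BB} = 0.000225 m/kN.
Compatibility — the spring shortens by R_B/k under the reaction it provides: δ_0 − R_B·δ_{BB} = R_B/k. With 1/k = 0.000104 m/kN, R_B = δ_0 / (δ_{BB} + 1/k) = 0.021026 / (0.000225 + 0.000104) = 63.88 kN.

R_B = 63.88 kN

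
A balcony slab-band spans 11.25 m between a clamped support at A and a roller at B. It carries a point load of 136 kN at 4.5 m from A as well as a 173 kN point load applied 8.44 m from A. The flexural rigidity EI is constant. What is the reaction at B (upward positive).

R_B = 137.8 kN

Release the roller at B. Primary structure: cantilever fixed at A.
Free-end deflection of the primary structure under the applied loading (downward +):
  point load 136 at a = 4.5: Pa²(3L − a)/(6EI) = 13426/EI
  point load 173 at a = 8.44: Pa²(3L − a)/(6EI) = 51984/EI
  δ_0 = 65410/EI
Tip deflection under a unit load at B: L³/(3EI) = 474.6/EI.
Compatibility at B: δ_0 − R_B·δ_{BB} = 0, so R_B = 65410/474.6 = 137.8 kN.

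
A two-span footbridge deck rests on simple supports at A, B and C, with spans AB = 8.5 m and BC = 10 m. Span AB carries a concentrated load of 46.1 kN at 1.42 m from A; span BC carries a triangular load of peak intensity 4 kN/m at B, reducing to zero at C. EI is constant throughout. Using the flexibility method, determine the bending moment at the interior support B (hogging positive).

M_B = 29.03 kN·m

Insert a hinge at B; M_B is the redundant, and each span becomes simply supported.
Rotations at B on the released spans (each span's end-slope, ×1/EI):
  span AB: point load 46.1 at a = 1.42: Pab(L + a)/(6LEI) = 90.15/EI
  span BC: triangular load, peak 4: w₀L³/(45EI) = 88.89/EI
  relative rotation θ_0 = (90.15 + 88.89)/EI = 179/EI
A unit hogging moment at B produces rotation L₁/(3EI) + L₂/(3EI) = 6.167/EI.
Compatibility: M_B·(L₁+L₂)/(3EI) = θ_0, giving M_B = 29.03 kN·m (hogging).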